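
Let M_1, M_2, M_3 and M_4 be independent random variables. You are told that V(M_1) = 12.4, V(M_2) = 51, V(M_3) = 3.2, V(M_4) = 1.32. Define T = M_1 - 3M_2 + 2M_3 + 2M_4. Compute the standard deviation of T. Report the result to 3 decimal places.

22.124

By independence, V(T) = (1)²V(M_1) + (-3)²V(M_2) + (2)²V(M_3) + (2)²V(M_4)
= (1)²·12.4 + (-3)²·51 + (2)²·3.2 + (2)²·1.32 = 489.48
sd(T) = √489.48 ≈ 22.124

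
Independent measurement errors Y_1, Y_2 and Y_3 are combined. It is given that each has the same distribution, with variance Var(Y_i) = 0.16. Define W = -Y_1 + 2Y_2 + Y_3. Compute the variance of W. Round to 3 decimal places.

By independence, Var(W) = (-1)²Var(Y_1) + (2)²Var(Y_2) + (1)²Var(Y_3)
= (-1)²·0.16 + (2)²·0.16 + (1)²·0.16 = 0.96

0.960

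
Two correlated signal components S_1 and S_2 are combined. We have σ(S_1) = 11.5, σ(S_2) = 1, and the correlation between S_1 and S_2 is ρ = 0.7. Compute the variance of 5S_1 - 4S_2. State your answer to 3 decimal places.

Var(S_1) = (11.5)² = 132.25;  Var(S_2) = (1)² = 1
Cov(S_1,S_2) = ρ·σ(S_1)·σ(S_2) = 0.7·11.5·1 = 8.05
Var(5S_1 - 4S_2) = (5)²·Var(S_1) + (-4)²·Var(S_2) + 2·(5)·(-4)·Cov(S_1,S_2)
= 25·132.25 + 16·1 + -40·8.05 = 3000.25

3000.250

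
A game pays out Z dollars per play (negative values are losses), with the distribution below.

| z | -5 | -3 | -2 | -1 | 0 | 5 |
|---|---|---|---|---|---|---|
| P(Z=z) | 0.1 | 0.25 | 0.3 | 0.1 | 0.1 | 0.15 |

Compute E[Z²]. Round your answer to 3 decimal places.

9.800

E[Z²] = (-5)²(0.1) + (-3)²(0.25) + (-2)²(0.3) + (-1)²(0.1) + (0)²(0.1) + (5)²(0.15) = 9.8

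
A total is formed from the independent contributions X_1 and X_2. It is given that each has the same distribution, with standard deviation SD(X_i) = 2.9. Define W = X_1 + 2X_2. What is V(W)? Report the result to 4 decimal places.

V(X_i) = (2.9)² = 8.41
By independence, V(W) = (1)²V(X_1) + (2)²V(X_2)
= (1)²·8.41 + (2)²·8.41 = 42.05

42.0500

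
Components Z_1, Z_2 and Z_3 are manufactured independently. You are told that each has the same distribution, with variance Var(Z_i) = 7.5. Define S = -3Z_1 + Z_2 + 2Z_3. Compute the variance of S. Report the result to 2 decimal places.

By independence, Var(S) = (-3)²Var(Z_1) + (1)²Var(Z_2) + (2)²Var(Z_3)
= (-3)²·7.5 + (1)²·7.5 + (2)²·7.5 = 105

105.00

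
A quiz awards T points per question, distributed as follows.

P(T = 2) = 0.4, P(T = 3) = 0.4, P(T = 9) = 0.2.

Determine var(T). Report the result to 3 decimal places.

6.960

E[T] = (2)(0.4) + (3)(0.4) + (9)(0.2) = 3.8
E[T²] = (2)²(0.4) + (3)²(0.4) + (9)²(0.2) = 21.4
var(T) = E[T²] − (E[T])² = 21.4 − (3.8)² = 6.96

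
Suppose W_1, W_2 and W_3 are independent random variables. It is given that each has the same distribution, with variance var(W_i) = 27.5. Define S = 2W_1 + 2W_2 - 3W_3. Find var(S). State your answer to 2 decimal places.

467.50

By independence, var(S) = (2)²var(W_1) + (2)²var(W_2) + (-3)²var(W_3)
= (2)²·27.5 + (2)²·27.5 + (-3)²·27.5 = 467.5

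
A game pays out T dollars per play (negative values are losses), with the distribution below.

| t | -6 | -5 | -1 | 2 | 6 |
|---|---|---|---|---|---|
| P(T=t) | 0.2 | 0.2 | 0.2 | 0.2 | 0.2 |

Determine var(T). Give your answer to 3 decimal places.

19.760

E[T] = (-6)(0.2) + (-5)(0.2) + (-1)(0.2) + (2)(0.2) + (6)(0.2) = -0.8
E[T²] = (-6)²(0.2) + (-5)²(0.2) + (-1)²(0.2) + (2)²(0.2) + (6)²(0.2) = 20.4
var(T) = E[T²] − (E[T])² = 20.4 − (-0.8)² = 19.76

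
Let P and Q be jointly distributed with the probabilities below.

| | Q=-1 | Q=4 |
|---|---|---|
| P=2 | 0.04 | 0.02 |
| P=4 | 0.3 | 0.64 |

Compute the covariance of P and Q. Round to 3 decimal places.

0.196

E[P] = 3.88,  E[Q] = 2.3
E[PQ] = 9.12
Cov(P,Q) = E[PQ] − E[P]E[Q] = 9.12 − (3.88)(2.3) = 0.196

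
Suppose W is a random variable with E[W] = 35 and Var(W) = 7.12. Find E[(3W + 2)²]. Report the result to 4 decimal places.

11513.0800

E[3W + 2] = 3·35 + 2 = 107
Var(3W + 2) = (3)²·7.12 = 64.08
E[(3W + 2)²] = Var((3W + 2)) + (E[(3W + 2)])² = 64.08 + (107)² = 11513.08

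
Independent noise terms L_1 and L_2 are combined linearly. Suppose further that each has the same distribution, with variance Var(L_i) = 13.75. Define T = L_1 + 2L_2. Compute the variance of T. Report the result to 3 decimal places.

By independence, Var(T) = (1)²Var(L_1) + (2)²Var(L_2)
= (1)²·13.75 + (2)²·13.75 = 68.75

68.750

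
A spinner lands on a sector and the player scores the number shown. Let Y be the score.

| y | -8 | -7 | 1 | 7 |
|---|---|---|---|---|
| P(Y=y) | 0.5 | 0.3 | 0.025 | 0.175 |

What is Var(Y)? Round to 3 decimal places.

E[Y] = (-8)(0.5) + (-7)(0.3) + (1)(0.025) + (7)(0.175) = -4.85
E[Y²] = (-8)²(0.5) + (-7)²(0.3) + (1)²(0.025) + (7)²(0.175) = 55.3
Var(Y) = E[Y²] − (E[Y])² = 55.3 − (-4.85)² = 31.7775

31.778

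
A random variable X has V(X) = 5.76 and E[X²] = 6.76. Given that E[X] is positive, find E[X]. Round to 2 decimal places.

1.00

(E[X])² = E[X²] − V(X) = 6.76 − 5.76 = 1
E[X] = √1 = 1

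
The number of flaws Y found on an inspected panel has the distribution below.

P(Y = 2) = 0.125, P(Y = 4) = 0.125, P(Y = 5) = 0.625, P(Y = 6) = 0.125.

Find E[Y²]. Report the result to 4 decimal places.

E[Y²] = (2)²(0.125) + (4)²(0.125) + (5)²(0.625) + (6)²(0.125) = 22.625

22.6250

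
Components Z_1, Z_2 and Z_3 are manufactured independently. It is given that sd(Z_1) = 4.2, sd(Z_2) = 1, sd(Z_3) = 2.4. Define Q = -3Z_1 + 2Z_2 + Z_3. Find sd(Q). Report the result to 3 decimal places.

Var(Z_1) = 17.64, Var(Z_2) = 1, Var(Z_3) = 5.76
By independence, Var(Q) = (-3)²Var(Z_1) + (2)²Var(Z_2) + (1)²Var(Z_3)
= (-3)²·17.64 + (2)²·1 + (1)²·5.76 = 168.52
sd(Q) = √168.52 ≈ 12.982

12.982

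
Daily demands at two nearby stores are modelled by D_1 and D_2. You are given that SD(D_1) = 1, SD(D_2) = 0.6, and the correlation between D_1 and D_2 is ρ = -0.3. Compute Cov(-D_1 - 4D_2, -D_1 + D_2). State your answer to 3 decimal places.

Var(D_1) = (1)² = 1;  Var(D_2) = (0.6)² = 0.36
Cov(D_1,D_2) = ρ·SD(D_1)·SD(D_2) = -0.3·1·0.6 = -0.18
Cov(-D_1 - 4D_2, -D_1 + D_2) = (-1)(-1)Var(D_1) + (-4)(1)Var(D_2) + [(-1)(1) + (-4)(-1)]Cov(D_1,D_2)
= 1·1 + -4·0.36 + 3·-0.18 = -0.98

-0.980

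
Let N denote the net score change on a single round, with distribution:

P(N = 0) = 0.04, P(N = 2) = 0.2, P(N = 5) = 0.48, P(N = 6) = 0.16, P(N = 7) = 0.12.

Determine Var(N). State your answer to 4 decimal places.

3.2800

E[N] = (0)(0.04) + (2)(0.2) + (5)(0.48) + (6)(0.16) + (7)(0.12) = 4.6
E[N²] = (0)²(0.04) + (2)²(0.2) + (5)²(0.48) + (6)²(0.16) + (7)²(0.12) = 24.44
Var(N) = E[N²] − (E[N])² = 24.44 − (4.6)² = 3.28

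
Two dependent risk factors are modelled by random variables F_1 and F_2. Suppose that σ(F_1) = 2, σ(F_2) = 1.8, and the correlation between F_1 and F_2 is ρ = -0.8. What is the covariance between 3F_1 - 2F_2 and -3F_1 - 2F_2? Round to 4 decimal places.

Var(F_1) = (2)² = 4;  Var(F_2) = (1.8)² = 3.24
Cov(F_1,F_2) = ρ·σ(F_1)·σ(F_2) = -0.8·2·1.8 = -2.88
Cov(3F_1 - 2F_2, -3F_1 - 2F_2) = (3)(-3)Var(F_1) + (-2)(-2)Var(F_2) + [(3)(-2) + (-2)(-3)]Cov(F_1,F_2)
= -9·4 + 4·3.24 + 0·-2.88 = -23.04

-23.0400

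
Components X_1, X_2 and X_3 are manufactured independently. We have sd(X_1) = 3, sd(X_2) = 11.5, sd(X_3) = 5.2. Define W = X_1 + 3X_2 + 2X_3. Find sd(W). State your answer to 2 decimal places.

Var(X_1) = 9, Var(X_2) = 132.25, Var(X_3) = 27.04
By independence, Var(W) = (1)²Var(X_1) + (3)²Var(X_2) + (2)²Var(X_3)
= (1)²·9 + (3)²·132.25 + (2)²·27.04 = 1307.41
sd(W) = √1307.41 ≈ 36.16

36.16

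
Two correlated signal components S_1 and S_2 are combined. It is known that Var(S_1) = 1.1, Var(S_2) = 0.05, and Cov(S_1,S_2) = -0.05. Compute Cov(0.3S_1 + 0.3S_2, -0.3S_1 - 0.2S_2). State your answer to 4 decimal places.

Cov(0.3S_1 + 0.3S_2, -0.3S_1 - 0.2S_2) = (0.3)(-0.3)Var(S_1) + (0.3)(-0.2)Var(S_2) + [(0.3)(-0.2) + (0.3)(-0.3)]Cov(S_1,S_2)
= -0.09·1.1 + -0.06·0.05 + -0.15·-0.05 = -0.0945

-0.0945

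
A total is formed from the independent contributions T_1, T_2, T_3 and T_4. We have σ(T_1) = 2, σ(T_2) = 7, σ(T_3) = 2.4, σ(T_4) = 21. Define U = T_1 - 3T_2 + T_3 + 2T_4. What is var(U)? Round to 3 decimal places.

2214.760

var(T_1) = 4, var(T_2) = 49, var(T_3) = 5.76, var(T_4) = 441
By independence, var(U) = (1)²var(T_1) + (-3)²var(T_2) + (1)²var(T_3) + (2)²var(T_4)
= (1)²·4 + (-3)²·49 + (1)²·5.76 + (2)²·441 = 2214.76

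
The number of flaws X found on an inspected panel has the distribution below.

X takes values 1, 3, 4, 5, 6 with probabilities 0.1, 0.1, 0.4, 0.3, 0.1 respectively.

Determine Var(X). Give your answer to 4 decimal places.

E[X] = (1)(0.1) + (3)(0.1) + (4)(0.4) + (5)(0.3) + (6)(0.1) = 4.1
E[X²] = (1)²(0.1) + (3)²(0.1) + (4)²(0.4) + (5)²(0.3) + (6)²(0.1) = 18.5
Var(X) = E[X²] − (E[X])² = 18.5 − (4.1)² = 1.69

1.6900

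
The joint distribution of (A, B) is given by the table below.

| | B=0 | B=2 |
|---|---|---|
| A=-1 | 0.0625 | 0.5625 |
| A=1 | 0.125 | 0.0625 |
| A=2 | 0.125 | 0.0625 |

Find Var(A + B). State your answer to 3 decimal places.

1.090

E[A] = -0.0625,  E[B] = 1.375,  E[AB] = -0.75
Var(A) = 1.5625 − (-0.0625)² = 1.55859375;  Var(B) = 2.75 − (1.375)² = 0.859375
Cov(A,B) = -0.75 − (-0.0625)(1.375) = -0.6640625
Var(A + B) = (1)²·1.55859375 + (1)²·0.859375 + 2·(1)·(1)·-0.6640625 = 1.08984375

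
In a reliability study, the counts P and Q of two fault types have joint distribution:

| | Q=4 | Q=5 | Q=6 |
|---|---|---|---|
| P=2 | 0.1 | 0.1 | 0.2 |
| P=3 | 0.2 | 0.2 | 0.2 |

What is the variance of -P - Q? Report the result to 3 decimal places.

E[P] = 2.6,  E[Q] = 5.1,  E[PQ] = 13.2
V(P) = 7 − (2.6)² = 0.24;  V(Q) = 26.7 − (5.1)² = 0.69
Cov(P,Q) = 13.2 − (2.6)(5.1) = -0.06
V(-P - Q) = (-1)²·0.24 + (-1)²·0.69 + 2·(-1)·(-1)·-0.06 = 0.81

0.810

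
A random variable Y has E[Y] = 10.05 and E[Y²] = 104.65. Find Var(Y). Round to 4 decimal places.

3.6475

Var(Y) = 104.65 − (10.05)² = 3.6475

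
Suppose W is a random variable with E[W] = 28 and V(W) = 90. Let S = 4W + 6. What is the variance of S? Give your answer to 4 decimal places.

1440.0000

V(4W + 6) = (4)²·V(W) = 16·90 = 1440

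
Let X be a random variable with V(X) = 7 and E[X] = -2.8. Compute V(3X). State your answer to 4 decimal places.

V(3X) = (3)²·V(X) = 9·7 = 63

63.0000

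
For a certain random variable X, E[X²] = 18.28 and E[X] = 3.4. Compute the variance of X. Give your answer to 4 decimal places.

6.7200

Var(X) = 18.28 − (3.4)² = 6.72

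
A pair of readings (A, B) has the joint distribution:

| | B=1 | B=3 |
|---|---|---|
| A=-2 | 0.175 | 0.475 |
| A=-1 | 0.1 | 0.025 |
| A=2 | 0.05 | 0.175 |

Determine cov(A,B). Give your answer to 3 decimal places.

0.066

E[A] = -0.975,  E[B] = 2.35
E[AB] = -2.225
cov(A,B) = E[AB] − E[A]E[B] = -2.225 − (-0.975)(2.35) = 0.06625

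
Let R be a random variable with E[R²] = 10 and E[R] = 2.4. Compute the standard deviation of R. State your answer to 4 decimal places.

Var(R) = 10 − (2.4)² = 4.24
sd(R) = √4.24 ≈ 2.0591

2.0591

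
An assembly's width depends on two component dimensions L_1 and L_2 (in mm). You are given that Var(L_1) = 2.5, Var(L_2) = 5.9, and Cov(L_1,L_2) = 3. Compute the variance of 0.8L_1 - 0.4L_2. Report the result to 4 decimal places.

Var(0.8L_1 - 0.4L_2) = (0.8)²·Var(L_1) + (-0.4)²·Var(L_2) + 2·(0.8)·(-0.4)·Cov(L_1,L_2)
= 0.64·2.5 + 0.16·5.9 + -0.64·3 = 0.624

0.6240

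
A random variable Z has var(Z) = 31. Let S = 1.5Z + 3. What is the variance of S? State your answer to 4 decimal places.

var(1.5Z + 3) = (1.5)²·var(Z) = 2.25·31 = 69.75

69.7500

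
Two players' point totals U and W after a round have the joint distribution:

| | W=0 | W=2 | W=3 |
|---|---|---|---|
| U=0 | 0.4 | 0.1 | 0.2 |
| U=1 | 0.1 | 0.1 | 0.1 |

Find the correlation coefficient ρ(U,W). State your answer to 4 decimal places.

E[U] = 0.3,  E[W] = 1.3
E[UW] = 0.5
Cov(U,W) = E[UW] − E[U]E[W] = 0.5 − (0.3)(1.3) = 0.11
var(U) = 0.21,  var(W) = 1.81
ρ = 0.11 / √(0.21·1.81) ≈ 0.1784

0.1784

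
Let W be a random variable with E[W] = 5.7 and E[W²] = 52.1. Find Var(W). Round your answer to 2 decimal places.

19.61

Var(W) = 52.1 − (5.7)² = 19.61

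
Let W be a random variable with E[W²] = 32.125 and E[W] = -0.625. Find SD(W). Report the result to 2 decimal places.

5.63

V(W) = 32.125 − (-0.625)² = 31.734375
SD(W) = √31.734375 ≈ 5.63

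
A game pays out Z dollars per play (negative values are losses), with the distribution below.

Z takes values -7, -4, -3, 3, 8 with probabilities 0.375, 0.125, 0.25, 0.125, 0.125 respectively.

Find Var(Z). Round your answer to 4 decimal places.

25.5000

E[Z] = (-7)(0.375) + (-4)(0.125) + (-3)(0.25) + (3)(0.125) + (8)(0.125) = -2.5
E[Z²] = (-7)²(0.375) + (-4)²(0.125) + (-3)²(0.25) + (3)²(0.125) + (8)²(0.125) = 31.75
Var(Z) = E[Z²] − (E[Z])² = 31.75 − (-2.5)² = 25.5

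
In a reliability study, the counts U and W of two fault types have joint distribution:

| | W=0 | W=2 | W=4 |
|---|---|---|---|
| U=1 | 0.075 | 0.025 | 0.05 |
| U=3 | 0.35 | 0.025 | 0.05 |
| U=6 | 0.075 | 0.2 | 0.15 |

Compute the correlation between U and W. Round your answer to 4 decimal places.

E[U] = 3.975,  E[W] = 1.5
E[UW] = 7
cov(U,W) = E[UW] − E[U]E[W] = 7 − (3.975)(1.5) = 1.0375
Var(U) = 3.474375,  Var(W) = 2.75
ρ = 1.0375 / √(3.474375·2.75) ≈ 0.3356

0.3356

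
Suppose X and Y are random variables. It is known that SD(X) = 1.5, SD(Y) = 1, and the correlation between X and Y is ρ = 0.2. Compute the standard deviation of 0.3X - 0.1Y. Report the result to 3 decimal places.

V(X) = (1.5)² = 2.25;  V(Y) = (1)² = 1
cov(X,Y) = ρ·SD(X)·SD(Y) = 0.2·1.5·1 = 0.3
V(0.3X - 0.1Y) = (0.3)²·V(X) + (-0.1)²·V(Y) + 2·(0.3)·(-0.1)·cov(X,Y)
= 0.09·2.25 + 0.01·1 + -0.06·0.3 = 0.1945
SD(0.3X - 0.1Y) = √0.1945 ≈ 0.441

0.441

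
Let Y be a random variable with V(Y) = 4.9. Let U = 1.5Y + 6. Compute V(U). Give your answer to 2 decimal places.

V(1.5Y + 6) = (1.5)²·V(Y) = 2.25·4.9 = 11.025

11.03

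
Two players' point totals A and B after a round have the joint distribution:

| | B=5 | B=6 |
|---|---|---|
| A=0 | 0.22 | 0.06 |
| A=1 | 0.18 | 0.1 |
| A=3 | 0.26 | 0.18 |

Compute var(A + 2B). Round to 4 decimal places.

E[A] = 1.6,  E[B] = 5.34,  E[AB] = 8.64
var(A) = 4.24 − (1.6)² = 1.68;  var(B) = 28.74 − (5.34)² = 0.2244
cov(A,B) = 8.64 − (1.6)(5.34) = 0.096
var(A + 2B) = (1)²·1.68 + (2)²·0.2244 + 2·(1)·(2)·0.096 = 2.9616

2.9616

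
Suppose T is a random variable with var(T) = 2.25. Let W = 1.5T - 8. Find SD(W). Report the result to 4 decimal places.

var(1.5T - 8) = (1.5)²·2.25 = 5.0625
SD(W) = √5.0625 ≈ 2.2500

2.2500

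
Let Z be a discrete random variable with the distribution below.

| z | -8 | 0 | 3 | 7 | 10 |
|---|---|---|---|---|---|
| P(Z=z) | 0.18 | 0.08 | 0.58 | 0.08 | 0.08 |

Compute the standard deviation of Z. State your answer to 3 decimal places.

5.090

E[Z] = (-8)(0.18) + (0)(0.08) + (3)(0.58) + (7)(0.08) + (10)(0.08) = 1.66
E[Z²] = (-8)²(0.18) + (0)²(0.08) + (3)²(0.58) + (7)²(0.08) + (10)²(0.08) = 28.66
V(Z) = E[Z²] − (E[Z])² = 28.66 − (1.66)² = 25.9044
SD(Z) = √25.9044 ≈ 5.090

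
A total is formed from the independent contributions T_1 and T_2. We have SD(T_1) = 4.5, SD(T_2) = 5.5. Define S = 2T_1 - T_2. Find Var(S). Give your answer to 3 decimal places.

111.250

Var(T_1) = 20.25, Var(T_2) = 30.25
By independence, Var(S) = (2)²Var(T_1) + (-1)²Var(T_2)
= (2)²·20.25 + (-1)²·30.25 = 111.25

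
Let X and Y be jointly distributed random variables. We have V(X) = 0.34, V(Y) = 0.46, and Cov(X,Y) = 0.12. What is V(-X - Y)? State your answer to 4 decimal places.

V(-X - Y) = (-1)²·V(X) + (-1)²·V(Y) + 2·(-1)·(-1)·Cov(X,Y)
= 1·0.34 + 1·0.46 + 2·0.12 = 1.04

1.0400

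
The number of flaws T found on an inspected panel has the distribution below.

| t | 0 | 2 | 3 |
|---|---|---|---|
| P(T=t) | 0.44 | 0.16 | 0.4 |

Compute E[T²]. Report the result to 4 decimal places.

4.2400

E[T²] = (0)²(0.44) + (2)²(0.16) + (3)²(0.4) = 4.24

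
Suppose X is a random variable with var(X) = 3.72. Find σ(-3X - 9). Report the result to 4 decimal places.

var(-3X - 9) = (-3)²·3.72 = 33.48
σ(-3X - 9) = √33.48 ≈ 5.7862

5.7862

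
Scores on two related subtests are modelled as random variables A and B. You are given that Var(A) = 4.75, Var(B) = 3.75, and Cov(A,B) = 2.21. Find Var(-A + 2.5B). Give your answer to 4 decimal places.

Var(-A + 2.5B) = (-1)²·Var(A) + (2.5)²·Var(B) + 2·(-1)·(2.5)·Cov(A,B)
= 1·4.75 + 6.25·3.75 + -5·2.21 = 17.1375

17.1375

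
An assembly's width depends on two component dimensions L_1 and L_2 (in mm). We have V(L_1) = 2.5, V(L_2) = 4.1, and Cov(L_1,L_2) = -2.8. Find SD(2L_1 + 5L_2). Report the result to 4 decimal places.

V(2L_1 + 5L_2) = (2)²·V(L_1) + (5)²·V(L_2) + 2·(2)·(5)·Cov(L_1,L_2)
= 4·2.5 + 25·4.1 + 20·-2.8 = 56.5
SD(2L_1 + 5L_2) = √56.5 ≈ 7.5166

7.5166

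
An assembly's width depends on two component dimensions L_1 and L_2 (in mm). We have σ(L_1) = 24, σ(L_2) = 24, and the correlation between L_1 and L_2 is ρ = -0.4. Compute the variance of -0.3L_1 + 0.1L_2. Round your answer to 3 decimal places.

V(L_1) = (24)² = 576;  V(L_2) = (24)² = 576
Cov(L_1,L_2) = ρ·σ(L_1)·σ(L_2) = -0.4·24·24 = -230.4
V(-0.3L_1 + 0.1L_2) = (-0.3)²·V(L_1) + (0.1)²·V(L_2) + 2·(-0.3)·(0.1)·Cov(L_1,L_2)
= 0.09·576 + 0.01·576 + -0.06·-230.4 = 71.424

71.424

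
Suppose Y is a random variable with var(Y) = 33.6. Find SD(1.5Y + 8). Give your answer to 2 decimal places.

8.69

var(1.5Y + 8) = (1.5)²·33.6 = 75.6
SD(1.5Y + 8) = √75.6 ≈ 8.69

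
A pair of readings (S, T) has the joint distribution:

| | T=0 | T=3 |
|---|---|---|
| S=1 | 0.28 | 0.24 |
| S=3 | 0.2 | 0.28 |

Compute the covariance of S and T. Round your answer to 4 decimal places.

E[S] = 1.96,  E[T] = 1.56
E[ST] = 3.24
cov(S,T) = E[ST] − E[S]E[T] = 3.24 − (1.96)(1.56) = 0.1824

0.1824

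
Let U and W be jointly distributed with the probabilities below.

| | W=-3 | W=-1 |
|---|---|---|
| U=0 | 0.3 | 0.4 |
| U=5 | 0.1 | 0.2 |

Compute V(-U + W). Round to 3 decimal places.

E[U] = 1.5,  E[W] = -1.8,  E[UW] = -2.5
V(U) = 7.5 − (1.5)² = 5.25;  V(W) = 4.2 − (-1.8)² = 0.96
cov(U,W) = -2.5 − (1.5)(-1.8) = 0.2
V(-U + W) = (-1)²·5.25 + (1)²·0.96 + 2·(-1)·(1)·0.2 = 5.81

5.810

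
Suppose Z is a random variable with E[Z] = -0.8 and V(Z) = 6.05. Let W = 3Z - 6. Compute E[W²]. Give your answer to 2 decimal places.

125.01

E[3Z - 6] = 3·-0.8 − 6 = -8.4
V(3Z - 6) = (3)²·6.05 = 54.45
E[W²] = V(W) + (E[W])² = 54.45 + (-8.4)² = 125.01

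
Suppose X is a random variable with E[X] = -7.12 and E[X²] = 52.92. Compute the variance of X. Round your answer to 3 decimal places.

V(X) = 52.92 − (-7.12)² = 2.2256

2.226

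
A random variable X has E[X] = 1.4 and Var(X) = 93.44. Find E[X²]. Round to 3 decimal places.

E[X²] = Var(X) + (E[X])² = 93.44 + (1.4)² = 95.4

95.400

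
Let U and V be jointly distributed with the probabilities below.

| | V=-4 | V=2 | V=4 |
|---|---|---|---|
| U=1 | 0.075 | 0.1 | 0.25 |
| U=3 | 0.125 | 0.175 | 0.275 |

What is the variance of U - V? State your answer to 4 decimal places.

10.7100

E[U] = 2.15,  E[V] = 1.85,  E[UV] = 3.75
Var(U) = 5.6 − (2.15)² = 0.9775;  Var(V) = 12.7 − (1.85)² = 9.2775
Cov(U,V) = 3.75 − (2.15)(1.85) = -0.2275
Var(U - V) = (1)²·0.9775 + (-1)²·9.2775 + 2·(1)·(-1)·-0.2275 = 10.71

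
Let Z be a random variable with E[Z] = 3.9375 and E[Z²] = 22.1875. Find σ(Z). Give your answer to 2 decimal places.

2.59

Var(Z) = 22.1875 − (3.9375)² = 6.68359375
σ(Z) = √6.68359375 ≈ 2.59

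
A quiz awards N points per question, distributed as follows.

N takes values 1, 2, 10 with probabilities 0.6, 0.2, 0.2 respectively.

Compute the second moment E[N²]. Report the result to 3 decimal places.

21.400

E[N²] = (1)²(0.6) + (2)²(0.2) + (10)²(0.2) = 21.4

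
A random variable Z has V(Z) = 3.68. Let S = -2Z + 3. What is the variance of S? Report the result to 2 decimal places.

14.72

V(-2Z + 3) = (-2)²·V(Z) = 4·3.68 = 14.72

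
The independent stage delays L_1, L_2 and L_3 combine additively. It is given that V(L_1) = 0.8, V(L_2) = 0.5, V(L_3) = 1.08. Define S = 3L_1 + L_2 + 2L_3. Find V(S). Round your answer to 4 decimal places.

12.0200

By independence, V(S) = (3)²V(L_1) + (1)²V(L_2) + (2)²V(L_3)
= (3)²·0.8 + (1)²·0.5 + (2)²·1.08 = 12.02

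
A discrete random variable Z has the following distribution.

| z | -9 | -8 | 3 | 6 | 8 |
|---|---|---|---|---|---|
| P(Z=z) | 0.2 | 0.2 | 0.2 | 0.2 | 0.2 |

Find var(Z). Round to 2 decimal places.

50.80

E[Z] = (-9)(0.2) + (-8)(0.2) + (3)(0.2) + (6)(0.2) + (8)(0.2) = 0
E[Z²] = (-9)²(0.2) + (-8)²(0.2) + (3)²(0.2) + (6)²(0.2) + (8)²(0.2) = 50.8
var(Z) = E[Z²] − (E[Z])² = 50.8 − (0)² = 50.8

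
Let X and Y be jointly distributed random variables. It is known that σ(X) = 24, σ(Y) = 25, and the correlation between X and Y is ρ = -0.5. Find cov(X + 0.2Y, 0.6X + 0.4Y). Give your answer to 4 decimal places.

239.6000

var(X) = (24)² = 576;  var(Y) = (25)² = 625
cov(X,Y) = ρ·σ(X)·σ(Y) = -0.5·24·25 = -300
cov(X + 0.2Y, 0.6X + 0.4Y) = (1)(0.6)var(X) + (0.2)(0.4)var(Y) + [(1)(0.4) + (0.2)(0.6)]cov(X,Y)
= 0.6·576 + 0.08·625 + 0.52·-300 = 239.6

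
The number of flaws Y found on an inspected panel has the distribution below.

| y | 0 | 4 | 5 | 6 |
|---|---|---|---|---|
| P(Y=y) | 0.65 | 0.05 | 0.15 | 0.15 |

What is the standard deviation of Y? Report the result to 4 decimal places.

E[Y] = (0)(0.65) + (4)(0.05) + (5)(0.15) + (6)(0.15) = 1.85
E[Y²] = (0)²(0.65) + (4)²(0.05) + (5)²(0.15) + (6)²(0.15) = 9.95
Var(Y) = E[Y²] − (E[Y])² = 9.95 − (1.85)² = 6.5275
σ(Y) = √6.5275 ≈ 2.5549

2.5549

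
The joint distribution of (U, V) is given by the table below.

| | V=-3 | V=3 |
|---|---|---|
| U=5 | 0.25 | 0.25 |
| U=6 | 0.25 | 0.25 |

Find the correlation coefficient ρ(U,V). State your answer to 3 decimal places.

0.000

E[U] = 5.5,  E[V] = 0
E[UV] = 0
Cov(U,V) = E[UV] − E[U]E[V] = 0 − (5.5)(0) = 0
Var(U) = 0.25,  Var(V) = 9
ρ = 0 / √(0.25·9) ≈ 0.000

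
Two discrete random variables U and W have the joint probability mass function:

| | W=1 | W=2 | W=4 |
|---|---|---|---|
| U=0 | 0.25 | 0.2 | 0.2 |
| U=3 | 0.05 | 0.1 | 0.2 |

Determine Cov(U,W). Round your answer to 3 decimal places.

E[U] = 1.05,  E[W] = 2.5
E[UW] = 3.15
Cov(U,W) = E[UW] − E[U]E[W] = 3.15 − (1.05)(2.5) = 0.525

0.525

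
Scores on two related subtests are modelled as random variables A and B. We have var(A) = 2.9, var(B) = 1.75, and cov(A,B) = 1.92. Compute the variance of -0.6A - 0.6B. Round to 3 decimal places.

var(-0.6A - 0.6B) = (-0.6)²·var(A) + (-0.6)²·var(B) + 2·(-0.6)·(-0.6)·cov(A,B)
= 0.36·2.9 + 0.36·1.75 + 0.72·1.92 = 3.0564

3.056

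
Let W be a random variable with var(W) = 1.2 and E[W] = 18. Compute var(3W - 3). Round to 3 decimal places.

10.800

var(3W - 3) = (3)²·var(W) = 9·1.2 = 10.8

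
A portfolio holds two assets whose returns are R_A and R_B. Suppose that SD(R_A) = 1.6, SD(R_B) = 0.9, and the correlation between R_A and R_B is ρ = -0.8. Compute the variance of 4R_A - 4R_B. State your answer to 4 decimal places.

90.7840

Var(R_A) = (1.6)² = 2.56;  Var(R_B) = (0.9)² = 0.81
cov(R_A,R_B) = ρ·SD(R_A)·SD(R_B) = -0.8·1.6·0.9 = -1.152
Var(4R_A - 4R_B) = (4)²·Var(R_A) + (-4)²·Var(R_B) + 2·(4)·(-4)·cov(R_A,R_B)
= 16·2.56 + 16·0.81 + -32·-1.152 = 90.784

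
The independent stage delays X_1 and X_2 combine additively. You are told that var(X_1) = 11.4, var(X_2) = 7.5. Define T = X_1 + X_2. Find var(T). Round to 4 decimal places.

By independence, var(T) = (1)²var(X_1) + (1)²var(X_2)
= (1)²·11.4 + (1)²·7.5 = 18.9

18.9000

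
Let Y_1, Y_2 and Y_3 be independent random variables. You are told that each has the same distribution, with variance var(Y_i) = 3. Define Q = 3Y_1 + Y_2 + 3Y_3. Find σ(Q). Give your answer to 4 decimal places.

By independence, var(Q) = (3)²var(Y_1) + (1)²var(Y_2) + (3)²var(Y_3)
= (3)²·3 + (1)²·3 + (3)²·3 = 57
σ(Q) = √57 ≈ 7.5498

7.5498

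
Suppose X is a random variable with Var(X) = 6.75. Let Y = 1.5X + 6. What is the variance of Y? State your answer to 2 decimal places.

Var(1.5X + 6) = (1.5)²·Var(X) = 2.25·6.75 = 15.1875

15.19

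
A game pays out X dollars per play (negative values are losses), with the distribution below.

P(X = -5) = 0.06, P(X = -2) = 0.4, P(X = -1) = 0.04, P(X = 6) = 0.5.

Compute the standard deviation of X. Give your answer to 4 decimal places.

E[X] = (-5)(0.06) + (-2)(0.4) + (-1)(0.04) + (6)(0.5) = 1.86
E[X²] = (-5)²(0.06) + (-2)²(0.4) + (-1)²(0.04) + (6)²(0.5) = 21.14
Var(X) = E[X²] − (E[X])² = 21.14 − (1.86)² = 17.6804
SD(X) = √17.6804 ≈ 4.2048

4.2048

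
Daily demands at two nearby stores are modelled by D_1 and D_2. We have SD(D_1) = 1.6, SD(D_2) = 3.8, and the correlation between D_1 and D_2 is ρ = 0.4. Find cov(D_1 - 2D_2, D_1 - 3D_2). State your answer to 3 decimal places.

77.040

Var(D_1) = (1.6)² = 2.56;  Var(D_2) = (3.8)² = 14.44
cov(D_1,D_2) = ρ·SD(D_1)·SD(D_2) = 0.4·1.6·3.8 = 2.432
cov(D_1 - 2D_2, D_1 - 3D_2) = (1)(1)Var(D_1) + (-2)(-3)Var(D_2) + [(1)(-3) + (-2)(1)]cov(D_1,D_2)
= 1·2.56 + 6·14.44 + -5·2.432 = 77.04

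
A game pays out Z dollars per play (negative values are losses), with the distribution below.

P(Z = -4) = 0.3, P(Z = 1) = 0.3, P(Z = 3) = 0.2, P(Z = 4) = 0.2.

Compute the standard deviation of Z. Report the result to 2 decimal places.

3.14

E[Z] = (-4)(0.3) + (1)(0.3) + (3)(0.2) + (4)(0.2) = 0.5
E[Z²] = (-4)²(0.3) + (1)²(0.3) + (3)²(0.2) + (4)²(0.2) = 10.1
V(Z) = E[Z²] − (E[Z])² = 10.1 − (0.5)² = 9.85
sd(Z) = √9.85 ≈ 3.14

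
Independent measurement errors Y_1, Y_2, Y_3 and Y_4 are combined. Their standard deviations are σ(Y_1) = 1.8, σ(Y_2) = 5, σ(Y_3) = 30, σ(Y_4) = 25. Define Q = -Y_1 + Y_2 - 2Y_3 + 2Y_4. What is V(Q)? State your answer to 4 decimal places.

6128.2400

V(Y_1) = 3.24, V(Y_2) = 25, V(Y_3) = 900, V(Y_4) = 625
By independence, V(Q) = (-1)²V(Y_1) + (1)²V(Y_2) + (-2)²V(Y_3) + (2)²V(Y_4)
= (-1)²·3.24 + (1)²·25 + (-2)²·900 + (2)²·625 = 6128.24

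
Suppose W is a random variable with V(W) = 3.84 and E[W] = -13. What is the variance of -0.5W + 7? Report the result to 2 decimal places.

0.96

V(-0.5W + 7) = (-0.5)²·V(W) = 0.25·3.84 = 0.96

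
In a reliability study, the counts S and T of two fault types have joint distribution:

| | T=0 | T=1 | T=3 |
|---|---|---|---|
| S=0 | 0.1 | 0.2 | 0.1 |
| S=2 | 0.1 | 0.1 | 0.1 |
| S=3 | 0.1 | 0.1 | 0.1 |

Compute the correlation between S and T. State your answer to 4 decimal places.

0.0328

E[S] = 1.5,  E[T] = 1.3
E[ST] = 2
Cov(S,T) = E[ST] − E[S]E[T] = 2 − (1.5)(1.3) = 0.05
Var(S) = 1.65,  Var(T) = 1.41
ρ = 0.05 / √(1.65·1.41) ≈ 0.0328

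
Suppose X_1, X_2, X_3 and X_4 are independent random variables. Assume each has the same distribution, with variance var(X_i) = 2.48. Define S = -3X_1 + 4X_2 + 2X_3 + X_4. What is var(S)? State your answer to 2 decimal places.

By independence, var(S) = (-3)²var(X_1) + (4)²var(X_2) + (2)²var(X_3) + (1)²var(X_4)
= (-3)²·2.48 + (4)²·2.48 + (2)²·2.48 + (1)²·2.48 = 74.4

74.40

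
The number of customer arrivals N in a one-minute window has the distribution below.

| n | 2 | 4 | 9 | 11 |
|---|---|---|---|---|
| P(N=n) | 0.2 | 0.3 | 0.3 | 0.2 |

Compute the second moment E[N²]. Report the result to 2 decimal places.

E[N²] = (2)²(0.2) + (4)²(0.3) + (9)²(0.3) + (11)²(0.2) = 54.1

54.10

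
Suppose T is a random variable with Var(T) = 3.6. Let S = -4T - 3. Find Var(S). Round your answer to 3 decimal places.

Var(-4T - 3) = (-4)²·Var(T) = 16·3.6 = 57.6

57.600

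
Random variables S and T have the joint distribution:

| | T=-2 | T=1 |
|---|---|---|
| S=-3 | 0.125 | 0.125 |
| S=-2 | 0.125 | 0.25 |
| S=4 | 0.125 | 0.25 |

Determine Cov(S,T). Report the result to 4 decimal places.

E[S] = 0,  E[T] = -0.125
E[ST] = 0.375
Cov(S,T) = E[ST] − E[S]E[T] = 0.375 − (0)(-0.125) = 0.375

0.3750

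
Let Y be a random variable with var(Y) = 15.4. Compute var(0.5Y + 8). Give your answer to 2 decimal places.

var(0.5Y + 8) = (0.5)²·var(Y) = 0.25·15.4 = 3.85

3.85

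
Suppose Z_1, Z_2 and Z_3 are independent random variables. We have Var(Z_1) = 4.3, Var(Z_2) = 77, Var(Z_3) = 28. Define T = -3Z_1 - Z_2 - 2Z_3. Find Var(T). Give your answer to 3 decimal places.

By independence, Var(T) = (-3)²Var(Z_1) + (-1)²Var(Z_2) + (-2)²Var(Z_3)
= (-3)²·4.3 + (-1)²·77 + (-2)²·28 = 227.7

227.700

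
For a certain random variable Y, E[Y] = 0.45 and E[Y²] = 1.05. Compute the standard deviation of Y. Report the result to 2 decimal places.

0.92

Var(Y) = 1.05 − (0.45)² = 0.8475
SD(Y) = √0.8475 ≈ 0.92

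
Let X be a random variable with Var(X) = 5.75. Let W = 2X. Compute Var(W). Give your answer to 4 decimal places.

23.0000

Var(2X) = (2)²·Var(X) = 4·5.75 = 23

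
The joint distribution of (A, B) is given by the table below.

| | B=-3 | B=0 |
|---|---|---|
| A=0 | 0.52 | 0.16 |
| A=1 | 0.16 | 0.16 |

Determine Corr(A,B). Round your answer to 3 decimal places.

E[A] = 0.32,  E[B] = -2.04
E[AB] = -0.48
Cov(A,B) = E[AB] − E[A]E[B] = -0.48 − (0.32)(-2.04) = 0.1728
var(A) = 0.2176,  var(B) = 1.9584
ρ = 0.1728 / √(0.2176·1.9584) ≈ 0.265

0.265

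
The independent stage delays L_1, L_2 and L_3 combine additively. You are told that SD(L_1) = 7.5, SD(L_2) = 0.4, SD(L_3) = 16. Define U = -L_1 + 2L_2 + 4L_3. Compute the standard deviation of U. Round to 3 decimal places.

Var(L_1) = 56.25, Var(L_2) = 0.16, Var(L_3) = 256
By independence, Var(U) = (-1)²Var(L_1) + (2)²Var(L_2) + (4)²Var(L_3)
= (-1)²·56.25 + (2)²·0.16 + (4)²·256 = 4152.89
SD(U) = √4152.89 ≈ 64.443

64.443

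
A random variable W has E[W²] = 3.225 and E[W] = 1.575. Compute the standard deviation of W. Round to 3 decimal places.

Var(W) = 3.225 − (1.575)² = 0.744375
sd(W) = √0.744375 ≈ 0.863

0.863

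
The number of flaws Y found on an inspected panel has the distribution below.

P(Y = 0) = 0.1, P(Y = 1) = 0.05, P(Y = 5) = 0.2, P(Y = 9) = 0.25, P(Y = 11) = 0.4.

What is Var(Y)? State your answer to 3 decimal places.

14.410

E[Y] = (0)(0.1) + (1)(0.05) + (5)(0.2) + (9)(0.25) + (11)(0.4) = 7.7
E[Y²] = (0)²(0.1) + (1)²(0.05) + (5)²(0.2) + (9)²(0.25) + (11)²(0.4) = 73.7
Var(Y) = E[Y²] − (E[Y])² = 73.7 − (7.7)² = 14.41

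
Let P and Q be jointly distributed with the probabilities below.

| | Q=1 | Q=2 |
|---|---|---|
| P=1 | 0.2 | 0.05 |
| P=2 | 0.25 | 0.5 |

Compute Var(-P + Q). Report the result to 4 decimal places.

E[P] = 1.75,  E[Q] = 1.55,  E[PQ] = 2.8
Var(P) = 3.25 − (1.75)² = 0.1875;  Var(Q) = 2.65 − (1.55)² = 0.2475
cov(P,Q) = 2.8 − (1.75)(1.55) = 0.0875
Var(-P + Q) = (-1)²·0.1875 + (1)²·0.2475 + 2·(-1)·(1)·0.0875 = 0.26

0.2600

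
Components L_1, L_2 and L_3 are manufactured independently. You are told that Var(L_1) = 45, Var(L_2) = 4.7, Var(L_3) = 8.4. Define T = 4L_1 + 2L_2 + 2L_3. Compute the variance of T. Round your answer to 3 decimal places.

772.400

By independence, Var(T) = (4)²Var(L_1) + (2)²Var(L_2) + (2)²Var(L_3)
= (4)²·45 + (2)²·4.7 + (2)²·8.4 = 772.4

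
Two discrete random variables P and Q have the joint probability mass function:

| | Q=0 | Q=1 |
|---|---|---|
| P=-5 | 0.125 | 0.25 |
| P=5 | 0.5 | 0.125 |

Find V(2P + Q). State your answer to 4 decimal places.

E[P] = 1.25,  E[Q] = 0.375,  E[PQ] = -0.625
V(P) = 25 − (1.25)² = 23.4375;  V(Q) = 0.375 − (0.375)² = 0.234375
Cov(P,Q) = -0.625 − (1.25)(0.375) = -1.09375
V(2P + Q) = (2)²·23.4375 + (1)²·0.234375 + 2·(2)·(1)·-1.09375 = 89.609375

89.6094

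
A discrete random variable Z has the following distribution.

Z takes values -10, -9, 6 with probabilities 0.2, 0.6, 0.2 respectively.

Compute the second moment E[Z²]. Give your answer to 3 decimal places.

75.800

E[Z²] = (-10)²(0.2) + (-9)²(0.6) + (6)²(0.2) = 75.8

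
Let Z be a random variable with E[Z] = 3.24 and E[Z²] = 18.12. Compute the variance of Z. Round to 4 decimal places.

Var(Z) = 18.12 − (3.24)² = 7.6224

7.6224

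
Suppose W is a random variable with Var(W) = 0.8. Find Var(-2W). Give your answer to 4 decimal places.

Var(-2W) = (-2)²·Var(W) = 4·0.8 = 3.2

3.2000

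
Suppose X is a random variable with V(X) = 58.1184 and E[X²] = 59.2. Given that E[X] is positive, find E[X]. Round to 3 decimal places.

(E[X])² = E[X²] − V(X) = 59.2 − 58.1184 = 1.0816
E[X] = √1.0816 = 1.04

1.040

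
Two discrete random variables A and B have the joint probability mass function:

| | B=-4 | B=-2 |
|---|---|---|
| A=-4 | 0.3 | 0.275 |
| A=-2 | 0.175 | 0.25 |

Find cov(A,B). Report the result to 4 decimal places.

E[A] = -3.15,  E[B] = -2.95
E[AB] = 9.4
cov(A,B) = E[AB] − E[A]E[B] = 9.4 − (-3.15)(-2.95) = 0.1075

0.1075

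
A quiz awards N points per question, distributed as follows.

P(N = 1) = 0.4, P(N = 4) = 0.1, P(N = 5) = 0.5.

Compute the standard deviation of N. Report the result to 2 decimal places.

E[N] = (1)(0.4) + (4)(0.1) + (5)(0.5) = 3.3
E[N²] = (1)²(0.4) + (4)²(0.1) + (5)²(0.5) = 14.5
V(N) = E[N²] − (E[N])² = 14.5 − (3.3)² = 3.61
sd(N) = √3.61 ≈ 1.90

1.90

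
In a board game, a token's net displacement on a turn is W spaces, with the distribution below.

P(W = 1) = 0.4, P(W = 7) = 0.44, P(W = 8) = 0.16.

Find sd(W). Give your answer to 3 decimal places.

E[W] = (1)(0.4) + (7)(0.44) + (8)(0.16) = 4.76
E[W²] = (1)²(0.4) + (7)²(0.44) + (8)²(0.16) = 32.2
Var(W) = E[W²] − (E[W])² = 32.2 − (4.76)² = 9.5424
sd(W) = √9.5424 ≈ 3.089

3.089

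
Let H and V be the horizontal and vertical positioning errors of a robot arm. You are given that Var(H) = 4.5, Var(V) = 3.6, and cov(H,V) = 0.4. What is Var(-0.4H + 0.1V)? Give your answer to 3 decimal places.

0.724

Var(-0.4H + 0.1V) = (-0.4)²·Var(H) + (0.1)²·Var(V) + 2·(-0.4)·(0.1)·cov(H,V)
= 0.16·4.5 + 0.01·3.6 + -0.08·0.4 = 0.724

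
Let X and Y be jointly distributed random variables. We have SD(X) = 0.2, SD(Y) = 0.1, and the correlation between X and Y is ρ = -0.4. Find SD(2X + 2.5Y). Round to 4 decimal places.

Var(X) = (0.2)² = 0.04;  Var(Y) = (0.1)² = 0.01
Cov(X,Y) = ρ·SD(X)·SD(Y) = -0.4·0.2·0.1 = -0.008
Var(2X + 2.5Y) = (2)²·Var(X) + (2.5)²·Var(Y) + 2·(2)·(2.5)·Cov(X,Y)
= 4·0.04 + 6.25·0.01 + 10·-0.008 = 0.1425
SD(2X + 2.5Y) = √0.1425 ≈ 0.3775

0.3775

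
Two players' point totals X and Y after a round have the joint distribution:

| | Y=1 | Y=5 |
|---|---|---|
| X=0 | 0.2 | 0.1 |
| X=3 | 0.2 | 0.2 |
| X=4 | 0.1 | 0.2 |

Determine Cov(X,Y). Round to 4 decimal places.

E[X] = 2.4,  E[Y] = 3
E[XY] = 8
Cov(X,Y) = E[XY] − E[X]E[Y] = 8 − (2.4)(3) = 0.8

0.8000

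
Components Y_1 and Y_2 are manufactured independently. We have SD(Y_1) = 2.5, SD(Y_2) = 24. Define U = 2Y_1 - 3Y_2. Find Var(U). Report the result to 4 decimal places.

5209.0000

Var(Y_1) = 6.25, Var(Y_2) = 576
By independence, Var(U) = (2)²Var(Y_1) + (-3)²Var(Y_2)
= (2)²·6.25 + (-3)²·576 = 5209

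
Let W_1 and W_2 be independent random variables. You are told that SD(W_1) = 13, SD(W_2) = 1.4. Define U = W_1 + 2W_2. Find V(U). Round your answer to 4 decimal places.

176.8400

V(W_1) = 169, V(W_2) = 1.96
By independence, V(U) = (1)²V(W_1) + (2)²V(W_2)
= (1)²·169 + (2)²·1.96 = 176.84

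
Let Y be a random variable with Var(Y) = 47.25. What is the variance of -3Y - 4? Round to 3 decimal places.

425.250

Var(-3Y - 4) = (-3)²·Var(Y) = 9·47.25 = 425.25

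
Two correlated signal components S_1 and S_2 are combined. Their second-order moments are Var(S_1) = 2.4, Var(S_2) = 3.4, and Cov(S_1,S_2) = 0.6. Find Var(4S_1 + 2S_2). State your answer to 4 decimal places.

61.6000

Var(4S_1 + 2S_2) = (4)²·Var(S_1) + (2)²·Var(S_2) + 2·(4)·(2)·Cov(S_1,S_2)
= 16·2.4 + 4·3.4 + 16·0.6 = 61.6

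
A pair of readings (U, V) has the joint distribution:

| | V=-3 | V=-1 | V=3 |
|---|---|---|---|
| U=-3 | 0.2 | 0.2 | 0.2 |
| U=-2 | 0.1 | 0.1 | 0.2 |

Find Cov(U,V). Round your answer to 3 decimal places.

E[U] = -2.6,  E[V] = 0
E[UV] = 0.2
Cov(U,V) = E[UV] − E[U]E[V] = 0.2 − (-2.6)(0) = 0.2

0.200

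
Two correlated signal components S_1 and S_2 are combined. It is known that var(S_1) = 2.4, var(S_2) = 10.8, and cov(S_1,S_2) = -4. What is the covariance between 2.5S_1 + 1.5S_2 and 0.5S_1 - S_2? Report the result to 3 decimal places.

-6.200

cov(2.5S_1 + 1.5S_2, 0.5S_1 - S_2) = (2.5)(0.5)var(S_1) + (1.5)(-1)var(S_2) + [(2.5)(-1) + (1.5)(0.5)]cov(S_1,S_2)
= 1.25·2.4 + -1.5·10.8 + -1.75·-4 = -6.2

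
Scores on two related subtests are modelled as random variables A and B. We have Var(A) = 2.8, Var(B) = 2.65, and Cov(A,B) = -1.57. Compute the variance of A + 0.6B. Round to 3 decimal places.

Var(A + 0.6B) = (1)²·Var(A) + (0.6)²·Var(B) + 2·(1)·(0.6)·Cov(A,B)
= 1·2.8 + 0.36·2.65 + 1.2·-1.57 = 1.87

1.870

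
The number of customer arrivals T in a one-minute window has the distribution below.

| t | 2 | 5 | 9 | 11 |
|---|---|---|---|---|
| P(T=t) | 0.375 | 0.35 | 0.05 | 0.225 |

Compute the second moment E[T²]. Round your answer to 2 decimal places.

E[T²] = (2)²(0.375) + (5)²(0.35) + (9)²(0.05) + (11)²(0.225) = 41.525

41.53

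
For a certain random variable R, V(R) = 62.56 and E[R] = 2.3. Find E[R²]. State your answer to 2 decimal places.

E[R²] = V(R) + (E[R])² = 62.56 + (2.3)² = 67.85

67.85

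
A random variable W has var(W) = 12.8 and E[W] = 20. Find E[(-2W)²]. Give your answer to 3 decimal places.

E[-2W] = -2·20 = -40
var(-2W) = (-2)²·12.8 = 51.2
E[(-2W)²] = var((-2W)) + (E[(-2W)])² = 51.2 + (-40)² = 1651.2

1651.200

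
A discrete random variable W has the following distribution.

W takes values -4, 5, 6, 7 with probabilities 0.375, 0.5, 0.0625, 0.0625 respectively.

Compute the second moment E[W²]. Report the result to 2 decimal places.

E[W²] = (-4)²(0.375) + (5)²(0.5) + (6)²(0.0625) + (7)²(0.0625) = 23.8125

23.81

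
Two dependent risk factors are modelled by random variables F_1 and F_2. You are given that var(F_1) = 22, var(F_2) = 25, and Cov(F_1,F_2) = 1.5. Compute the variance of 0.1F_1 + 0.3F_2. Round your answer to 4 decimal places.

var(0.1F_1 + 0.3F_2) = (0.1)²·var(F_1) + (0.3)²·var(F_2) + 2·(0.1)·(0.3)·Cov(F_1,F_2)
= 0.01·22 + 0.09·25 + 0.06·1.5 = 2.56

2.5600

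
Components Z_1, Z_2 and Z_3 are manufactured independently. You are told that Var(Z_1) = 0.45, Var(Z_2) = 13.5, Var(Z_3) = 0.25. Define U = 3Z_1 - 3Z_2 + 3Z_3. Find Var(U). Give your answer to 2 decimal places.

127.80

By independence, Var(U) = (3)²Var(Z_1) + (-3)²Var(Z_2) + (3)²Var(Z_3)
= (3)²·0.45 + (-3)²·13.5 + (3)²·0.25 = 127.8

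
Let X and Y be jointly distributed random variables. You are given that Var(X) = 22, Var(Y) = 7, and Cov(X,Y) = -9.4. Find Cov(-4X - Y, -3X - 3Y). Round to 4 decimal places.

144.0000

Cov(-4X - Y, -3X - 3Y) = (-4)(-3)Var(X) + (-1)(-3)Var(Y) + [(-4)(-3) + (-1)(-3)]Cov(X,Y)
= 12·22 + 3·7 + 15·-9.4 = 144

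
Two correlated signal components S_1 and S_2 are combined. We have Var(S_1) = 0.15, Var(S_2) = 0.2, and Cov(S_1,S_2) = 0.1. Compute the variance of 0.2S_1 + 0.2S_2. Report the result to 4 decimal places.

0.0220

Var(0.2S_1 + 0.2S_2) = (0.2)²·Var(S_1) + (0.2)²·Var(S_2) + 2·(0.2)·(0.2)·Cov(S_1,S_2)
= 0.04·0.15 + 0.04·0.2 + 0.08·0.1 = 0.022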